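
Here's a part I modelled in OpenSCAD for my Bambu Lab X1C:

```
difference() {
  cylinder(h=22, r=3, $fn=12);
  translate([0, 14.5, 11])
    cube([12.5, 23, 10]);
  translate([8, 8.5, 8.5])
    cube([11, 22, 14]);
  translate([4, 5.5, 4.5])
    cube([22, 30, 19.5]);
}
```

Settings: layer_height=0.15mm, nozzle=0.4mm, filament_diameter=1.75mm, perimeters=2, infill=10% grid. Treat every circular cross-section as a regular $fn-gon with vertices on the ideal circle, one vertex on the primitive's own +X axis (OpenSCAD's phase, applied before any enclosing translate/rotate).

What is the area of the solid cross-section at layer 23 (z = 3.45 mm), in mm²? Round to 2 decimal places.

27.00 mm²

At z = 3.45 mm: the r=3 cylinder contributes a regular 12-gon of circumradius 3 (area = (12/2)·3.000²·sin(360°/12) = 27.00 mm²); the cube at (0, 14.5) is absent (z outside [11, 21]); the cube at (8, 8.5) is not intersected at this z (z outside [8.5, 22.5]); the cube at (4, 5.5) is not intersected at this z (z outside [4.5, 24]); Taking the first minus the rest: none of the subtracted shapes is present at this height, so the r=3 cylinder is unchanged — area = 27.00 mm². Overall, the cross-section is a single solid region. Net area = 27.00 mm².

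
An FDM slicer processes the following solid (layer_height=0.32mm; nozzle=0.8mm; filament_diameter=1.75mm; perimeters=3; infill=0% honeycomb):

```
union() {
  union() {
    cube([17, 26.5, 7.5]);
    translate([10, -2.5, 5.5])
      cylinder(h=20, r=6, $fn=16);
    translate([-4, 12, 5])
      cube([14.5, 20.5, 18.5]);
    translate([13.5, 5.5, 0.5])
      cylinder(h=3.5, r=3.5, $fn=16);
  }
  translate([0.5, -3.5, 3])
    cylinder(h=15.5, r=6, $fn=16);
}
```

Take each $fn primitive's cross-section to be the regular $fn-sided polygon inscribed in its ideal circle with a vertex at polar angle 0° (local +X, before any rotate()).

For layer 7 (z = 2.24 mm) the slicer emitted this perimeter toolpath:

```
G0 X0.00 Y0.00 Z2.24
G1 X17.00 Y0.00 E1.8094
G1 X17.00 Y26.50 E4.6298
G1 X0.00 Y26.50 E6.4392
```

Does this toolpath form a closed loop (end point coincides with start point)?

no

Start point (G0): (0.00, 0.00). End point (last G1): the path does not return to the start — open.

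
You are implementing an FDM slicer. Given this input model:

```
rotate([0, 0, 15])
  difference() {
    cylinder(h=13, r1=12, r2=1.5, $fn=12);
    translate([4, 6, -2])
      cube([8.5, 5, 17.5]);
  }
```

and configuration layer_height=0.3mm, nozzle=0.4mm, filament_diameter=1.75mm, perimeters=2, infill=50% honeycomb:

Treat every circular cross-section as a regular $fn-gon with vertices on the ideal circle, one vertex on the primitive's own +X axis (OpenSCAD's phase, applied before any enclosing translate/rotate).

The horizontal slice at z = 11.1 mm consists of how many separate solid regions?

At z = 11.1 mm: the cone contributes a regular 12-gon of circumradius 3.035 (interpolated between r1=12 and r2=1.5 at t=0.854); the cube at (4, 6) is present — its section is the full 8.5×5 rectangle; Taking the first minus the rest: starting from the cone, the 8.5×5 cube at (4, 6) misses the remaining region (no effect) — 1 connected region; (rotated 15° about Z; rotation is an isometry so areas/perimeters/island counts are preserved). The result has 1 disconnected region.

1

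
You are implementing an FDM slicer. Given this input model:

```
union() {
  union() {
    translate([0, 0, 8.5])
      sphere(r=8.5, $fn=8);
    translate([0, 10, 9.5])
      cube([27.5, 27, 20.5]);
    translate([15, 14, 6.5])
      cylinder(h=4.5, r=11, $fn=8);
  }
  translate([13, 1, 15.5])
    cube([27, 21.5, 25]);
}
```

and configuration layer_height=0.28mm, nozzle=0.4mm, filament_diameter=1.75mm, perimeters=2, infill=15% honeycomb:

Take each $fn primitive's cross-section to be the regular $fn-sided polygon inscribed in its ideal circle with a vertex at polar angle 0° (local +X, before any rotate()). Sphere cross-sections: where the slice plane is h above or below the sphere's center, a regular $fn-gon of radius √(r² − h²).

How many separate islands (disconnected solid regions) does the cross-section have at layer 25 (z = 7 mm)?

2

At z = 7 mm: the r=8.5 sphere slices to a regular 8-gon of circumradius 8.367 (√(r²−h²) with h=1.5 from center); the cube at (0, 10) does not reach this height (z outside [9.5, 30]); the cylinder at (15, 14): section is a regular 8-gon, circumradius r=11; Taking the union: the 2 present regions are separate (no shared area or edge), so areas and boundary lengths simply add and each stays a separate island — 2 connected regions; the cube at (13, 1) does not reach this height (z outside [15.5, 40.5]); Merging all regions: only the result so far is present, so the union is just that shape — 2 connected regions. Overall, the cross-section has 2 separate islands. Island count = 2.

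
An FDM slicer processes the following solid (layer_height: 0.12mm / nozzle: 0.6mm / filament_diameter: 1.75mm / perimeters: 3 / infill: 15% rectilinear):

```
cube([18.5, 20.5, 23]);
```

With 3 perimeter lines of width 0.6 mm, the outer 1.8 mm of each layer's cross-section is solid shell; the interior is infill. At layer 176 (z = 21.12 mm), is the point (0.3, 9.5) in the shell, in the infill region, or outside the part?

At z = 21.12 mm: the cube (footprint 18.5×20.5) is included at this height. Overall, the cross-section is a single solid region. The nearest boundary edge runs (0.00, 20.50)→(0.00, 0.00); distance from the point to it = 0.30 mm. The point is inside the cross-section, 0.30 mm from the nearest boundary — within the 1.8 mm shell band (3 × 0.6).

shell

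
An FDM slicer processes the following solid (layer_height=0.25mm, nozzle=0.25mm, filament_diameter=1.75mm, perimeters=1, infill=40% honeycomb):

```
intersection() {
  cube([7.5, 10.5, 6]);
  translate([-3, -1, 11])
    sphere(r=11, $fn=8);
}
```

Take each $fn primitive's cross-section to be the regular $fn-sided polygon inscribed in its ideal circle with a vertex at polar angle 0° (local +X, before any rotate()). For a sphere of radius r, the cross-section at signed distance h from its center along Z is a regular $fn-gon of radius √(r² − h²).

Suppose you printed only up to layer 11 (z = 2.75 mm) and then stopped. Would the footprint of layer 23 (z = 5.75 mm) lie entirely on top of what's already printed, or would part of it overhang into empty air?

part overhangs

Compare the two slices. At z = 2.75: the cube (footprint 7.5×10.5) is included at this height (area 78.75 mm²); the sphere at (-3, -1): section is a regular 8-gon, circumradius = √(r²−h²) = √(11²−8.25²) = 7.276 (area = (8/2)·7.276²·sin(360°/8) = 149.73 mm²); Taking the intersection: the r=11 sphere at (-3, -1) partially overlaps the 7.5×10.5 cube; clipping to the common part keeps 13.40 mm² — area = 13.40 mm². At z = 5.75: the cube is present — its section is the full 7.5×10.5 rectangle (area 78.75 mm²); the r=11 sphere at (-3, -1) slices to a regular 8-gon of circumradius 9.666 (√(r²−h²) with h=5.25 from center) (area = (8/2)·9.666²·sin(360°/8) = 264.28 mm²); Keeping only the common overlap: the r=11 sphere at (-3, -1) partially overlaps the 7.5×10.5 cube; clipping to the common part keeps 32.48 mm² — area = 32.48 mm². Checking containment: at z = 5.75 the cross-section extends beyond the z = 2.75 cross-section by about 19.08 mm².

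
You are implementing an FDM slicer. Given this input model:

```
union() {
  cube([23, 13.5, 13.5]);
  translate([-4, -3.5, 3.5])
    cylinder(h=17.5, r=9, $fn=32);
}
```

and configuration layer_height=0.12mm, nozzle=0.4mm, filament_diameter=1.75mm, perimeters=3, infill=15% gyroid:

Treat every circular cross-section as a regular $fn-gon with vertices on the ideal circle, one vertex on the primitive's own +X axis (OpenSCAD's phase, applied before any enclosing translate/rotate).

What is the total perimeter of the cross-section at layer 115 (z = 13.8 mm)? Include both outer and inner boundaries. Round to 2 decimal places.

56.46 mm

At z = 13.8 mm: the cube is not intersected at this z (z outside [0, 13.5]); the r=9 cylinder at (-4, -3.5) contributes a regular 32-gon of circumradius 9 (perimeter = 2·32·9.000·sin(180°/32) = 56.46 mm); Merging all regions: only the r=9 cylinder at (-4, -3.5) is present, so the union is just that shape — boundary = 56.46 mm. Overall, the cross-section is a single solid region. Total boundary length (outer) = 56.46 mm.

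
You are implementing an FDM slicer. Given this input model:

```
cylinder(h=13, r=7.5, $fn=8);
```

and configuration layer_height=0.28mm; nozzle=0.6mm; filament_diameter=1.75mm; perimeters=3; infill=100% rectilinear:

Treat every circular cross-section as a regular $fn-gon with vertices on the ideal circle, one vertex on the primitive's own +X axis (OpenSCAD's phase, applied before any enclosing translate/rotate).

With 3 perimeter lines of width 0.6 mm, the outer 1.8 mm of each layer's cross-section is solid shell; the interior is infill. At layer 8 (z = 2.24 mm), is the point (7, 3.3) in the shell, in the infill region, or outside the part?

At z = 2.24 mm: the cylinder: section is a regular 8-gon, circumradius r=7.5. Overall, the cross-section is a single solid region. The nearest boundary edge runs (7.50, 0.00)→(5.30, 5.30); distance from the point to it = 0.80 mm. The point is not inside any of the regions above, so it lies outside the cross-section (0.80 mm from the nearest boundary).

outside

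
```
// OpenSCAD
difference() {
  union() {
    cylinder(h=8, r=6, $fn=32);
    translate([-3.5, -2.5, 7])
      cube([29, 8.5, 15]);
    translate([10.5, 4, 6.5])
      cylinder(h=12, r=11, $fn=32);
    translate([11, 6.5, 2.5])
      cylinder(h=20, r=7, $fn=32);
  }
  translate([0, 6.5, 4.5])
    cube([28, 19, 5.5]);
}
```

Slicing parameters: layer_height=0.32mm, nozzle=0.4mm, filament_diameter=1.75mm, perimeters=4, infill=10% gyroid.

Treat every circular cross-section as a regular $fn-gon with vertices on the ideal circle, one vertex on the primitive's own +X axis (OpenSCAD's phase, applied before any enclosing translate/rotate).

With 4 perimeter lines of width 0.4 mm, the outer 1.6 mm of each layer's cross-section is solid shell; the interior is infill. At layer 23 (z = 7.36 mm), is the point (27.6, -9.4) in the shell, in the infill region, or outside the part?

outside

At z = 7.36 mm: the cylinder: section is a regular 32-gon, circumradius r=6; the 29×8.5 cube at (-3.5, -2.5) contributes its full rectangle; the r=11 cylinder at (10.5, 4) gives a regular 32-gon of circumradius 11 (constant along its height); the cylinder at (11, 6.5): section is a regular 32-gon, circumradius r=7; Merging all regions: the regions partially overlap (shared area 405.80 mm²), so overlapping operands fuse into one piece — 1 connected region; the cube at (0, 6.5) is present — its section is the full 28×19 rectangle; Subtracting the remaining from the first: starting from that combined region, the 28×19 cube at (0, 6.5) partially overlaps it — only the 134.43 mm² overlap (of its 532.00 mm²) is removed, clipping the outline — 1 connected region. Overall, the cross-section is a single solid region. The nearest boundary edge runs (25.50, 6.00)→(25.50, -2.50); distance from the point to it = 7.21 mm. The point is not inside any of the regions above, so it lies outside the cross-section (7.21 mm from the nearest boundary).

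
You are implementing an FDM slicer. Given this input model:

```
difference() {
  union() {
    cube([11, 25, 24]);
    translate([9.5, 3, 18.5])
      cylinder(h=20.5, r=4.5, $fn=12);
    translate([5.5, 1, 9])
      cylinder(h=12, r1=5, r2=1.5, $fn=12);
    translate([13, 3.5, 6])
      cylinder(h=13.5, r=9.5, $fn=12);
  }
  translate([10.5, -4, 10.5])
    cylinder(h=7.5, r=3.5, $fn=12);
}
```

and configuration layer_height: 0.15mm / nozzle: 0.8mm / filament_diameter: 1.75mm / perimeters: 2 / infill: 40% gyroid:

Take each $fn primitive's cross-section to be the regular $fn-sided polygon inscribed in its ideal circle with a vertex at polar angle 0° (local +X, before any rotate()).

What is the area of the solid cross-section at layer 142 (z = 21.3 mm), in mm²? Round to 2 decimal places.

At z = 21.3 mm: the cube is present — its section is the full 11×25 rectangle (area 275.00 mm²); the r=4.5 cylinder at (9.5, 3) contributes a regular 12-gon of circumradius 4.5 (area = (12/2)·4.500²·sin(360°/12) = 60.75 mm²); the cone at (5.5, 1) is absent (z outside [9, 21]); the cylinder at (13, 3.5) is absent (z outside [6, 19.5]); Taking the union: the regions partially overlap — summed areas 335.75 mm² minus the doubly-counted overlap 38.22 mm² gives 297.53 mm² — area = 297.53 mm²; the cylinder at (10.5, -4) is absent (z outside [10.5, 18]); Subtracting the remaining from the first: none of the subtracted shapes is present at this height, so the result so far is unchanged — area = 297.53 mm². Overall, the cross-section is a single solid region. Net area = 297.53 mm².

297.53 mm²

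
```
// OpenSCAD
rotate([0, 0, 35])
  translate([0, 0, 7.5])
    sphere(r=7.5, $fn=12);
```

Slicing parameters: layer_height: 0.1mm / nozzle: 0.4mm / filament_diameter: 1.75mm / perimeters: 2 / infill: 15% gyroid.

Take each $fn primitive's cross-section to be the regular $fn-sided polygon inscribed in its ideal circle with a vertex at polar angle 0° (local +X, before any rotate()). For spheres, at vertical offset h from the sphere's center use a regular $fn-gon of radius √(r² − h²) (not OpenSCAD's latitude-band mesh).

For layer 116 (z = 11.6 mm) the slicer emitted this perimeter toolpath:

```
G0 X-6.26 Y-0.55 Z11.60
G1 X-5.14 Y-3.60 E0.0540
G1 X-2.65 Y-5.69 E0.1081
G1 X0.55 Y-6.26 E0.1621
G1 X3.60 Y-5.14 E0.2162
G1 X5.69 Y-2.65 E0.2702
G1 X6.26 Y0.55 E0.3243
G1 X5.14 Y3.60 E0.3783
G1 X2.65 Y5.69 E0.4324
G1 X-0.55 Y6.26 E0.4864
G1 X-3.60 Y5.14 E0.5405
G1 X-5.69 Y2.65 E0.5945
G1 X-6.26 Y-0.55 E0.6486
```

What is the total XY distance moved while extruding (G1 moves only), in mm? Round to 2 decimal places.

Sum the Euclidean lengths of each G1 segment: total = 39.00 mm.

39.00 mm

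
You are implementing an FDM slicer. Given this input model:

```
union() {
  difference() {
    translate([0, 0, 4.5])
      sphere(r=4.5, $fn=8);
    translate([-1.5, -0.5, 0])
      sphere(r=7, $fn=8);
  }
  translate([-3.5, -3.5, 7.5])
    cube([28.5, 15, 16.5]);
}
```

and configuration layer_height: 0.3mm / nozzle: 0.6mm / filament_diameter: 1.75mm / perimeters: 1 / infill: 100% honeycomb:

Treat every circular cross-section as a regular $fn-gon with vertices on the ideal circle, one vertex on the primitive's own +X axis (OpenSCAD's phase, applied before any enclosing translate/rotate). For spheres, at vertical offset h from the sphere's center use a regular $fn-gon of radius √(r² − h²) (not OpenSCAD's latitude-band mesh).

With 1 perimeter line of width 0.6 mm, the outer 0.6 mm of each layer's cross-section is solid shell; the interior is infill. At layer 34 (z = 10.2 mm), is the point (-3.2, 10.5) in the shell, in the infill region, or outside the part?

shell

At z = 10.2 mm: the sphere does not reach this height (|z−center|=5.700 > r=4.5); the sphere at (-1.5, -0.5) is not intersected at this z (|z−center|=10.200 > r=7); Subtracting the remaining from the first: the first operand is absent here, so nothing remains; the cube at (-3.5, -3.5) is present — its section is the full 28.5×15 rectangle; Taking the union: only the 28.5×15 cube at (-3.5, -3.5) is present, so the union is just that shape — 1 connected region. Overall, the cross-section is a single solid region. The nearest boundary edge runs (-3.50, 11.50)→(-3.50, -3.50); distance from the point to it = 0.30 mm. The point is inside the cross-section, 0.30 mm from the nearest boundary — within the 0.6 mm shell band (1 × 0.6).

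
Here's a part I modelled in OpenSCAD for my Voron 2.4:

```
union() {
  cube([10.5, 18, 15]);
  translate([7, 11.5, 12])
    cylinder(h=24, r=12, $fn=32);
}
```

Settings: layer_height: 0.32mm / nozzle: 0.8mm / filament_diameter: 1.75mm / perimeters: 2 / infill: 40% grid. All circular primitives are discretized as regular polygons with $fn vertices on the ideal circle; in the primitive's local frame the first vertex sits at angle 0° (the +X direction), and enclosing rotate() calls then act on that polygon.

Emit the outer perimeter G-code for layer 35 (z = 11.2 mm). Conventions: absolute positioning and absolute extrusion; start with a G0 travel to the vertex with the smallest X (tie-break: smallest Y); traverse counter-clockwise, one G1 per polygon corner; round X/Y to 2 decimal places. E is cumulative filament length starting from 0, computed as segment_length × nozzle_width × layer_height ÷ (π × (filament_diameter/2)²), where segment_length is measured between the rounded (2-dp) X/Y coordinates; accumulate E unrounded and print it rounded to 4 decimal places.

G0 X0.00 Y0.00 Z11.20
G1 X10.50 Y0.00 E1.1175
G1 X10.50 Y18.00 E3.0333
G1 X0.00 Y18.00 E4.1509
G1 X0.00 Y0.00 E6.0666

At z = 11.2 mm: the cube is present — its section is the full 10.5×18 rectangle; the cylinder at (7, 11.5) is not intersected at this z (z outside [12, 36]); Merging all regions: only the 10.5×18 cube is present, so the union is just that shape — 1 connected region. The outline is a single polygon with 4 vertices. Extrusion per mm of travel: 0.8 × 0.32 / (π × 0.875²) = 0.106432. Accumulating E over each segment gives final E = 6.0666.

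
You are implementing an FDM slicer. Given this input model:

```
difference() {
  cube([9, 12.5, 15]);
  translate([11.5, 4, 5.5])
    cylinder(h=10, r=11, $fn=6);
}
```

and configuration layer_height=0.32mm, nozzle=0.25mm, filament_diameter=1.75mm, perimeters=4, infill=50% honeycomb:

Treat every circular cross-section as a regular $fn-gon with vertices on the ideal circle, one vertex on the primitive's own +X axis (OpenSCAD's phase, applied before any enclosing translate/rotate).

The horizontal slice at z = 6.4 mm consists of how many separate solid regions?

At z = 6.4 mm: the 9×12.5 cube contributes its full rectangle; the cylinder at (11.5, 4): section is a regular 6-gon, circumradius r=11; Taking the first minus the rest: starting from the 9×12.5 cube, the r=11 cylinder at (11.5, 4) partially overlaps it — only the 80.77 mm² overlap (of its 314.37 mm²) is removed, clipping the outline — 1 connected region. The result has 1 disconnected region.

1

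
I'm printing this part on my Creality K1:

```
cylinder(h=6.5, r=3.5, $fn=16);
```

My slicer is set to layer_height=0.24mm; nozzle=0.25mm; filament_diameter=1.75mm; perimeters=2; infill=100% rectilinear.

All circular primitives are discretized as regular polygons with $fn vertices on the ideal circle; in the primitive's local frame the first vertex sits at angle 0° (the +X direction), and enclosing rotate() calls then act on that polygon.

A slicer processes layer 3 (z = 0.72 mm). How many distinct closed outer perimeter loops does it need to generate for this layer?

At z = 0.72 mm: the r=3.5 cylinder gives a regular 16-gon of circumradius 3.5 (constant along its height). The result has 1 disconnected region.

1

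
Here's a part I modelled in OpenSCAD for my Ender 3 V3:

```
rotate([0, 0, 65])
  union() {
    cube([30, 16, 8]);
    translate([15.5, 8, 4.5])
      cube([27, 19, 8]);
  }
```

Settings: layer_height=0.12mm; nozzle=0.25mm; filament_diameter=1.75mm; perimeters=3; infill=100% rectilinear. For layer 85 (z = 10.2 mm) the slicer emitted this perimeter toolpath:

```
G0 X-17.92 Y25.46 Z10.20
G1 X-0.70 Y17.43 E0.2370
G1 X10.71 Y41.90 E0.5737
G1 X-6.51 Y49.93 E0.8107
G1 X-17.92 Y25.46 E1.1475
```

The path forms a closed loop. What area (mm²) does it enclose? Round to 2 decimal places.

Apply the shoelace formula to the sequence of (X, Y) vertices; enclosed area = 513.00 mm².

513.00 mm²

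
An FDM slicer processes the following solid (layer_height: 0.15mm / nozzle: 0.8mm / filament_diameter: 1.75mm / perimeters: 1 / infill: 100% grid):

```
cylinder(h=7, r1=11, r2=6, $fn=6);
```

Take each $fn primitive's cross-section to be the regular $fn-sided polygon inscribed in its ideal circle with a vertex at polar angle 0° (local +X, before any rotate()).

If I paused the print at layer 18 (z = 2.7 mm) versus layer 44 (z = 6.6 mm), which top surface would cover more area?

layer 18 (z = 2.7 mm)

Layer 18 (z = 2.7): the cone (r1=11→r2=6) has section circumradius 9.071 here — a regular 6-gon (area = (6/2)·9.071²·sin(360°/6) = 213.80 mm²). So its area = 213.80 mm². Layer 44 (z = 6.6): the cone: at t=0.943 of its height the radius interpolates to r₁+(r₂−r₁)t = 6.286, giving a regular 6-gon of that circumradius (area = (6/2)·6.286²·sin(360°/6) = 102.65 mm²). So its area = 102.65 mm². Layer 18 is larger (213.80 vs 102.65 mm²).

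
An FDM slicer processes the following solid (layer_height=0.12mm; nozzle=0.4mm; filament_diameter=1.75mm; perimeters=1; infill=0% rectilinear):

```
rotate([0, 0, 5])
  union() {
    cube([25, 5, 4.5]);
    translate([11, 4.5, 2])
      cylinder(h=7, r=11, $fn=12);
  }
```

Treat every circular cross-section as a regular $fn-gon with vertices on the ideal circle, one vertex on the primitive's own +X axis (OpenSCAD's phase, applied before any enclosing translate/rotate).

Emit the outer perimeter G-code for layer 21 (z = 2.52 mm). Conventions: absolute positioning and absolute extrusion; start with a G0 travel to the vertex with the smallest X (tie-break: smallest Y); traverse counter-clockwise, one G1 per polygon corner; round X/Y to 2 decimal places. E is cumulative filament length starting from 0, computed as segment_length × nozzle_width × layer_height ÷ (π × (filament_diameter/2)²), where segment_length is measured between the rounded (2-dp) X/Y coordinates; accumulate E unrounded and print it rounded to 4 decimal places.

G0 X-0.44 Y4.98 Z2.52
G1 X0.00 Y0.00 E0.0998
G1 X1.20 Y0.11 E0.1238
G1 X1.56 Y-0.87 E0.1447
G1 X5.92 Y-4.53 E0.2583
G1 X11.52 Y-5.52 E0.3717
G1 X16.88 Y-3.57 E0.4856
G1 X20.54 Y0.79 E0.5992
G1 X20.72 Y1.81 E0.6198
G1 X24.90 Y2.18 E0.7036
G1 X24.47 Y7.16 E0.8033
G1 X21.35 Y6.89 E0.8658
G1 X19.58 Y11.75 E0.9690
G1 X15.21 Y15.41 E1.0828
G1 X9.61 Y16.40 E1.1963
G1 X4.26 Y14.45 E1.3099
G1 X0.60 Y10.09 E1.4235
G1 X-0.30 Y4.99 E1.5269
G1 X-0.44 Y4.98 E1.5297

At z = 2.52 mm: the cube is present — its section is the full 25×5 rectangle; the r=11 cylinder at (11, 4.5) contributes a regular 12-gon of circumradius 11; Combining (union): the regions partially overlap (shared area 104.51 mm²), so overlapping operands fuse into one piece — 1 connected region; (whole slice rotated 5° about Z — lengths, areas and connectivity unchanged). The outline is a single polygon with 18 vertices. Extrusion per mm of travel: 0.4 × 0.12 / (π × 0.875²) = 0.019956. Accumulating E over each segment gives final E = 1.5297.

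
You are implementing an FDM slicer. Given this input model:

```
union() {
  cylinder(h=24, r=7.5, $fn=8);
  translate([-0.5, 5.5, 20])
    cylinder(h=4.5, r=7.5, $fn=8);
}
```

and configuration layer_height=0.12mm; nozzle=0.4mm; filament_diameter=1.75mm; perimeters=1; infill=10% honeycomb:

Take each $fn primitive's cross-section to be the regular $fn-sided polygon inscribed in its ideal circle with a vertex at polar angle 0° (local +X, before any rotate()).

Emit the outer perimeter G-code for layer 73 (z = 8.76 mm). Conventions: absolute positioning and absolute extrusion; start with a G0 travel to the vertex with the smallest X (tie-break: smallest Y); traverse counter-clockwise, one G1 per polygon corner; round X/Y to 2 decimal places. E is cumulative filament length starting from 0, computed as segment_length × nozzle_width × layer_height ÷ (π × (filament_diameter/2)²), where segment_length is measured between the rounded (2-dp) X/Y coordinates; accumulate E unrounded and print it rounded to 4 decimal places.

At z = 8.76 mm: the r=7.5 cylinder gives a regular 8-gon of circumradius 7.5 (constant along its height); the cylinder at (-0.5, 5.5) is absent (z outside [20, 24.5]); Combining (union): only the r=7.5 cylinder is present, so the union is just that shape — 1 connected region. The outline is a single polygon with 8 vertices. Extrusion per mm of travel: 0.4 × 0.12 / (π × 0.875²) = 0.019956. Accumulating E over each segment gives final E = 0.9161.

G0 X-7.50 Y0.00 Z8.76
G1 X-5.30 Y-5.30 E0.1145
G1 X0.00 Y-7.50 E0.2290
G1 X5.30 Y-5.30 E0.3436
G1 X7.50 Y0.00 E0.4581
G1 X5.30 Y5.30 E0.5726
G1 X0.00 Y7.50 E0.6871
G1 X-5.30 Y5.30 E0.8016
G1 X-7.50 Y0.00 E0.9161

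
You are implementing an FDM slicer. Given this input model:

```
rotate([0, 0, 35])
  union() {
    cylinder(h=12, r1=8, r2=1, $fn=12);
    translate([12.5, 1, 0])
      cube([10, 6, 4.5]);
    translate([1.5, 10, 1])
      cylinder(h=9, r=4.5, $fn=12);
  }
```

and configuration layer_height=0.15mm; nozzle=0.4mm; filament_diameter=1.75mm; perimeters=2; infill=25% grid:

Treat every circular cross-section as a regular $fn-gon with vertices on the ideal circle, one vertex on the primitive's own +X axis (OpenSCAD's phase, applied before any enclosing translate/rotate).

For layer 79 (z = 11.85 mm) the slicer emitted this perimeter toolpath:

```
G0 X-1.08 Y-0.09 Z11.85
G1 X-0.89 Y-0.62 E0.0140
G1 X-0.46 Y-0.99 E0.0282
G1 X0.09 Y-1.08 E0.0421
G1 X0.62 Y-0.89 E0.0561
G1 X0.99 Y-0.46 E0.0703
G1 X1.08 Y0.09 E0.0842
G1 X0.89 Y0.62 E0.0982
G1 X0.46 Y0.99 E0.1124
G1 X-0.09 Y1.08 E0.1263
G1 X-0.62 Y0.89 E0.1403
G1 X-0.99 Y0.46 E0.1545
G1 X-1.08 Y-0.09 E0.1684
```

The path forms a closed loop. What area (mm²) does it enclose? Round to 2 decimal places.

Apply the shoelace formula to the sequence of (X, Y) vertices; enclosed area = 3.54 mm².

3.54 mm²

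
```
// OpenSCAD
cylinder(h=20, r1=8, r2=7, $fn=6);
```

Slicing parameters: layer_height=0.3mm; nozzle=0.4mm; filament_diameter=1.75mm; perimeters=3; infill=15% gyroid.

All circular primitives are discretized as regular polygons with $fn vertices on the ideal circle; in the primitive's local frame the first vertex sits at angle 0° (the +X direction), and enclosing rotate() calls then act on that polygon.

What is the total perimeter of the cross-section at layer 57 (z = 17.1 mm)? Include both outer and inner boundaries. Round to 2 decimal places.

At z = 17.1 mm: the cone contributes a regular 6-gon of circumradius 7.145 (interpolated between r1=8 and r2=7 at t=0.855) (perimeter = 2·6·7.145·sin(180°/6) = 42.87 mm). Overall, the cross-section is a single solid region. Total boundary length (outer) = 42.87 mm.

42.87 mm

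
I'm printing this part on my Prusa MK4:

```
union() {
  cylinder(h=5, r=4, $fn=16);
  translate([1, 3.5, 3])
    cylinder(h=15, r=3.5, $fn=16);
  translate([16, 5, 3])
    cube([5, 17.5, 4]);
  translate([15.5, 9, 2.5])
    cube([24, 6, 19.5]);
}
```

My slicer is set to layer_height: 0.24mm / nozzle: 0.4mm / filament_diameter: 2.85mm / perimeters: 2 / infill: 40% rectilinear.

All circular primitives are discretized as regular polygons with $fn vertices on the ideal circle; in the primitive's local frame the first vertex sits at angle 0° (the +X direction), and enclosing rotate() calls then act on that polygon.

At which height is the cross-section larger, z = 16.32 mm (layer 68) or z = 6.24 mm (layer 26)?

layer 26 (z = 6.24 mm)

Layer 68 (z = 16.32): the cylinder is not intersected at this z (z outside [0, 5]); the r=3.5 cylinder at (1, 3.5) gives a regular 16-gon of circumradius 3.5 (constant along its height) (area = (16/2)·3.500²·sin(360°/16) = 37.50 mm²); the cube at (16, 5) is not intersected at this z (z outside [3, 7]); the 24×6 cube at (15.5, 9) contributes its full rectangle (area 144.00 mm²); Combining (union): the 2 present regions are separate (no shared area or edge), so areas and boundary lengths simply add and each stays a separate island — area = 181.50 mm². So its area = 181.50 mm². Layer 26 (z = 6.24): the cylinder is not intersected at this z (z outside [0, 5]); the r=3.5 cylinder at (1, 3.5) gives a regular 16-gon of circumradius 3.5 (constant along its height) (area = (16/2)·3.500²·sin(360°/16) = 37.50 mm²); the cube at (16, 5) (footprint 5×17.5) is included at this height (area 87.50 mm²); the cube at (15.5, 9) (footprint 24×6) is included at this height (area 144.00 mm²); Combining (union): the regions partially overlap — summed areas 269.00 mm² minus the doubly-counted overlap 30.00 mm² gives 239.00 mm² — area = 239.00 mm². So its area = 239.00 mm². Layer 26 is larger (239.00 vs 181.50 mm²).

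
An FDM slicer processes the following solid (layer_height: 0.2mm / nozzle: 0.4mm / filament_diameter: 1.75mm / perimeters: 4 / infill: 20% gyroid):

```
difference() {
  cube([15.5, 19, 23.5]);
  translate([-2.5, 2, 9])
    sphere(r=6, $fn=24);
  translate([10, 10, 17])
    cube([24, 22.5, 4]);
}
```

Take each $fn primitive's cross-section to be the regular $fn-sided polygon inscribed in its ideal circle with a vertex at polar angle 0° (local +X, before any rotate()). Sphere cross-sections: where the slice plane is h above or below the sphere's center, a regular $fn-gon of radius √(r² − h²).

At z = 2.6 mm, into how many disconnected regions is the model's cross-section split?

1

At z = 2.6 mm: the cube (footprint 15.5×19) is included at this height; the sphere at (-2.5, 2) does not reach this height (|z−center|=6.400 > r=6); the cube at (10, 10) is not intersected at this z (z outside [17, 21]); Subtracting the remaining from the first: none of the subtracted shapes is present at this height, so the 15.5×19 cube is unchanged — 1 connected region. The result has 1 disconnected region.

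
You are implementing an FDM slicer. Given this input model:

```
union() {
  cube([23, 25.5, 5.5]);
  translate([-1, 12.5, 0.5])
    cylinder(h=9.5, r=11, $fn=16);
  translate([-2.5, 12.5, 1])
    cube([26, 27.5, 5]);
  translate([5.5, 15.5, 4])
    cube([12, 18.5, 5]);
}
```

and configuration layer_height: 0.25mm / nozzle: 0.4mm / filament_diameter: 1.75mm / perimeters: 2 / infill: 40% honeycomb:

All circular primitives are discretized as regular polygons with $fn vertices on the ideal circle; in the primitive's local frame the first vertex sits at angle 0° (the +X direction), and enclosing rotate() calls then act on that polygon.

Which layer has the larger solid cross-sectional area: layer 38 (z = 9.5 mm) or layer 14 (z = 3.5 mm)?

layer 14 (z = 3.5 mm)

Layer 38 (z = 9.5): the cube is not intersected at this z (z outside [0, 5.5]); the r=11 cylinder at (-1, 12.5) contributes a regular 16-gon of circumradius 11 (area = (16/2)·11.000²·sin(360°/16) = 370.44 mm²); the cube at (-2.5, 12.5) is not intersected at this z (z outside [1, 6]); the cube at (5.5, 15.5) does not reach this height (z outside [4, 9]); Merging all regions: only the r=11 cylinder at (-1, 12.5) is present, so the union is just that shape — area = 370.44 mm². So its area = 370.44 mm². Layer 14 (z = 3.5): the 23×25.5 cube contributes its full rectangle (area 586.50 mm²); the cylinder at (-1, 12.5): section is a regular 16-gon, circumradius r=11 (area = (16/2)·11.000²·sin(360°/16) = 370.44 mm²); the 26×27.5 cube at (-2.5, 12.5) contributes its full rectangle (area 715.00 mm²); the cube at (5.5, 15.5) is not intersected at this z (z outside [4, 9]); Taking the union: the regions partially overlap — summed areas 1671.94 mm² minus the doubly-counted overlap 489.59 mm² gives 1182.34 mm² — area = 1182.34 mm². So its area = 1182.34 mm². Layer 14 is larger (1182.34 vs 370.44 mm²).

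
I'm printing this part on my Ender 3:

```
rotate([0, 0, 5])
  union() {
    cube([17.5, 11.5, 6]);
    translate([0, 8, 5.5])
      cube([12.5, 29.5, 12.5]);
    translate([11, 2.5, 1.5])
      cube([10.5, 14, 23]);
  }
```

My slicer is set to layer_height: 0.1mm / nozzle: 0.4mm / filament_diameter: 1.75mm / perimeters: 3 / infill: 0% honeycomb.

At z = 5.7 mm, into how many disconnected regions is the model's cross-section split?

At z = 5.7 mm: the cube is present — its section is the full 17.5×11.5 rectangle; the cube at (0, 8) (footprint 12.5×29.5) is included at this height; the 10.5×14 cube at (11, 2.5) contributes its full rectangle; Merging all regions: the regions partially overlap (shared area 109.75 mm²), so overlapping operands fuse into one piece — 1 connected region; (rotated 5° about Z; rotation is an isometry so areas/perimeters/island counts are preserved). The result has 1 disconnected region.

1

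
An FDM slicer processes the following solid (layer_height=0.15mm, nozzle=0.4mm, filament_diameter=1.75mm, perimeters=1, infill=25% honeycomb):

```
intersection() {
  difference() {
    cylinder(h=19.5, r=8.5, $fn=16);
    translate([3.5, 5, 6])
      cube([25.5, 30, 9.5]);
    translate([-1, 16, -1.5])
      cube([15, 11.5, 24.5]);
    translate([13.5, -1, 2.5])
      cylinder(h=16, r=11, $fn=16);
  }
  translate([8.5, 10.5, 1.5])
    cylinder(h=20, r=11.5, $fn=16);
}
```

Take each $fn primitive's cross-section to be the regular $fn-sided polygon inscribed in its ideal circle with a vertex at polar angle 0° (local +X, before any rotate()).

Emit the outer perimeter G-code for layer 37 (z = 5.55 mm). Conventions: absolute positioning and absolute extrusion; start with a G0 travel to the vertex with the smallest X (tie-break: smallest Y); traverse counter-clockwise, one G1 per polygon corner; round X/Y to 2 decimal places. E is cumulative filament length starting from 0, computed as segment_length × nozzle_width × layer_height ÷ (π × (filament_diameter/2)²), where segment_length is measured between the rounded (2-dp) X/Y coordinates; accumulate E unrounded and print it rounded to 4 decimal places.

At z = 5.55 mm: the cylinder: section is a regular 16-gon, circumradius r=8.5; the cube at (3.5, 5) does not reach this height (z outside [6, 15.5]); the 15×11.5 cube at (-1, 16) contributes its full rectangle; the r=11 cylinder at (13.5, -1) contributes a regular 16-gon of circumradius 11; After the difference (first − rest): starting from the r=8.5 cylinder, the 15×11.5 cube at (-1, 16) misses the remaining region (no effect); the r=11 cylinder at (13.5, -1) partially overlaps it — only the 53.20 mm² overlap (of its 370.44 mm²) is removed, clipping the outline — 1 connected region; the r=11.5 cylinder at (8.5, 10.5) gives a regular 16-gon of circumradius 11.5 (constant along its height); Taking the intersection: the r=11.5 cylinder at (8.5, 10.5) partially overlaps that combined region; clipping to the common part keeps 34.76 mm² — 1 connected region. The outline is a single polygon with 8 vertices. Extrusion per mm of travel: 0.4 × 0.15 / (π × 0.875²) = 0.024945. Accumulating E over each segment gives final E = 0.6053.

G0 X-2.50 Y8.00 Z5.55
G1 X-2.12 Y6.10 E0.0483
G1 X0.37 Y2.37 E0.1602
G1 X2.84 Y0.72 E0.2343
G1 X3.34 Y3.21 E0.2977
G1 X5.46 Y6.38 E0.3928
G1 X3.25 Y7.85 E0.4590
G1 X0.00 Y8.50 E0.5417
G1 X-2.50 Y8.00 E0.6053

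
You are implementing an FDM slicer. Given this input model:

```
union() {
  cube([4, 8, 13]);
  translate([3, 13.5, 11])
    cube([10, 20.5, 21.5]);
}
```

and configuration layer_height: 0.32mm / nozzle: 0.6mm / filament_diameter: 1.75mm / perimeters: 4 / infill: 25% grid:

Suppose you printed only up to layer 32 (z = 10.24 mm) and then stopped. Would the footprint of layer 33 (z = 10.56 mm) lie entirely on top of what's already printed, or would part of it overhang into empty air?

entirely on top

Compare the two slices. At z = 10.24: the cube is present — its section is the full 4×8 rectangle (area 32.00 mm²); the cube at (3, 13.5) does not reach this height (z outside [11, 32.5]); Combining (union): only the 4×8 cube is present, so the union is just that shape — area = 32.00 mm². At z = 10.56: the cube is present — its section is the full 4×8 rectangle (area 32.00 mm²); the cube at (3, 13.5) does not reach this height (z outside [11, 32.5]); Combining (union): only the 4×8 cube is present, so the union is just that shape — area = 32.00 mm². Checking containment: the cross-section at z = 10.56 is a subset of the cross-section at z = 10.24.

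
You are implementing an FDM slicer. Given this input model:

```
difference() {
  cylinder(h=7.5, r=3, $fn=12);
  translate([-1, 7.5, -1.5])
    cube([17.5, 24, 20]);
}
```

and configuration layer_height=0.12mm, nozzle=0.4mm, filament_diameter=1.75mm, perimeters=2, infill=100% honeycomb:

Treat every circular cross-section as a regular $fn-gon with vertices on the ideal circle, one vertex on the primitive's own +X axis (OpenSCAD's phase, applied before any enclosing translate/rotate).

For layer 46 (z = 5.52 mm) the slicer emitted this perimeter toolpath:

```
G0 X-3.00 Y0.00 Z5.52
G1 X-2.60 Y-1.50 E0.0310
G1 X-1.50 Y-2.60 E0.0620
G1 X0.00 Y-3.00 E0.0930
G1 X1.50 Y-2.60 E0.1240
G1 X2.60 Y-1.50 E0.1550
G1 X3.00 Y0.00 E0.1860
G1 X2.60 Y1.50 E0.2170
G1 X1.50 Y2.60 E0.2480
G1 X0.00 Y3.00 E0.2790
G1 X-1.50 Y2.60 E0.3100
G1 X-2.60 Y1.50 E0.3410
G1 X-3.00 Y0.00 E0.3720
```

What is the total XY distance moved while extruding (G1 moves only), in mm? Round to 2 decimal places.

Sum the Euclidean lengths of each G1 segment: total = 18.64 mm.

18.64 mm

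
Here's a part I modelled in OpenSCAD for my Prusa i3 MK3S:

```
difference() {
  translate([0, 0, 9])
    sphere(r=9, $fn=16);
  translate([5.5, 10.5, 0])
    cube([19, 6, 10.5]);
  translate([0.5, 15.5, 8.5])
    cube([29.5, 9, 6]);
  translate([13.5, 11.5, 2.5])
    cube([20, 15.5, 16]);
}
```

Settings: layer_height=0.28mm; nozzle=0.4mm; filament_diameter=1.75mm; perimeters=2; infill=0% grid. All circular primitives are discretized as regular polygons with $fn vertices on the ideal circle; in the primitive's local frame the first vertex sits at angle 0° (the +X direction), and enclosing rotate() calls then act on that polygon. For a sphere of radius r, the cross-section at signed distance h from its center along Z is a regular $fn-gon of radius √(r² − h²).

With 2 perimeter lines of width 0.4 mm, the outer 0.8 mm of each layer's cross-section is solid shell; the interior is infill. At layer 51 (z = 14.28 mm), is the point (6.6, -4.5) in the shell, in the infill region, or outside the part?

At z = 14.28 mm: the r=9 sphere slices to a regular 16-gon of circumradius 7.288 (√(r²−h²) with h=5.28 from center); the cube at (5.5, 10.5) is absent (z outside [0, 10.5]); the cube at (0.5, 15.5) is present — its section is the full 29.5×9 rectangle; the cube at (13.5, 11.5) (footprint 20×15.5) is included at this height; Subtracting the remaining from the first: starting from the r=9 sphere, the 29.5×9 cube at (0.5, 15.5) misses the remaining region (no effect); the 20×15.5 cube at (13.5, 11.5) misses the remaining region (no effect) — 1 connected region. Overall, the cross-section is a single solid region. The nearest boundary edge runs (6.73, -2.79)→(5.15, -5.15); distance from the point to it = 0.84 mm. The point is not inside any of the regions above, so it lies outside the cross-section (0.84 mm from the nearest boundary).

outside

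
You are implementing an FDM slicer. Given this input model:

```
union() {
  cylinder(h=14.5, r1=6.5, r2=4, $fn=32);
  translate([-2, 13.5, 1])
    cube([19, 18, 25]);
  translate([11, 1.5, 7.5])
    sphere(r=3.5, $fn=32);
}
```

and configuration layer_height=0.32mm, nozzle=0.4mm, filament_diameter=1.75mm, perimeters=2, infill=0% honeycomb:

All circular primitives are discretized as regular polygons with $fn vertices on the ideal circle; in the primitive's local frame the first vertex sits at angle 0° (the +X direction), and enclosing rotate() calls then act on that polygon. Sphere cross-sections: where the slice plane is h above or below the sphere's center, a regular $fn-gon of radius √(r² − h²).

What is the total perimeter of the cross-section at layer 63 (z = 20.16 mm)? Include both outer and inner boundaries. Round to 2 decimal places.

74.00 mm

At z = 20.16 mm: the cone is not intersected at this z (z outside [0, 14.5]); the cube at (-2, 13.5) (footprint 19×18) is included at this height (perimeter 74.00 mm); the sphere at (11, 1.5) is not intersected at this z (|z−center|=12.660 > r=3.5); Taking the union: only the 19×18 cube at (-2, 13.5) is present, so the union is just that shape — boundary = 74.00 mm. Overall, the cross-section is a single solid region. Total boundary length (outer) = 74.00 mm.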